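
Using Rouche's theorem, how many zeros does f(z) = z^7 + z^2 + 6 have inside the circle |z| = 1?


Step 1: On |z| = 1 the three terms have sizes |z^7| = 1^7 = 1, |z^2| = 1^2 = 1, |6| = 6
Step 2: The dominant term is g(z) = 6; let h(z) = z^7 + z^2 so f = g + h
Step 3: On |z| = 1: |g| = 6 and |h| <= 1 + 1 = 2
Step 4: Since 6 > 2, |h| < |g| on |z| = 1, so by Rouche f has the same number of zeros as g inside |z| < 1
Step 5: g(z) = 6 is a nonzero constant with no zeros inside |z| < 1. Answer = 0

0


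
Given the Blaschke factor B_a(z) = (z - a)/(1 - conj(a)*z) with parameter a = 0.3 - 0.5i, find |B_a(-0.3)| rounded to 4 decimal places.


Step 1: Numerator z0 - a = -0.3 - (0.3 - 0.5i) = -0.6 + 0.5i
Step 2: Denominator 1 - conj(a)*z0 = 1 - (0.3 + 0.5i)*(-0.3) = 1.09 + 0.15i
Step 3: |z0 - a|^2 = (-0.6)^2 + 0.5^2 = 0.61; |1 - conj(a)*z0|^2 = 1.09^2 + 0.15^2 = 1.2106
Step 4: |B_a(-0.3)| = sqrt(0.61 / 1.2106) = sqrt(0.503882)
Step 5: = 0.7098

0.7098


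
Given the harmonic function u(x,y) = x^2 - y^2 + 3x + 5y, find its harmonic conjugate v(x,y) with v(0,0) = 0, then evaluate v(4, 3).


Step 1: v_x = -u_y = 2y - 5
Step 2: v_y = u_x = 2x + 3
Step 3: v = 2xy - 5x + 3y + C
Step 4: v(0,0) = 0 => C = 0
Step 5: v(4, 3) = 13

13


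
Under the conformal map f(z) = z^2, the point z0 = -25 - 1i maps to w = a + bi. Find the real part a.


Step 1: z0 = -25 - 1i
Step 2: z0^2 = (-25)^2 - (-1)^2 + 50i
Step 3: real part = 625 - 1 = 624

624


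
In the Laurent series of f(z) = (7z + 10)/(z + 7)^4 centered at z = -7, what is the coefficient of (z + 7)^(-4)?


Step 1: Write the numerator in powers of (z + 7): 7z + 10 = 7(z + 7) + (7*(-7) + 10) = 7(z + 7) - 39
Step 2: Divide by (z + 7)^4: f(z) = -39(z + 7)^(-4) + 7(z + 7)^(-3)
Step 3: This finite sum is the Laurent series of f about z = -7.
Step 4: Coefficient of (z + 7)^(-4) = 7*(-7) + 10 = -39

-39


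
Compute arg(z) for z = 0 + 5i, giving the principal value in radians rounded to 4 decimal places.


Step 1: z = 0 + 5i
Step 2: arg(z) = atan2(5, 0)
Step 3: arg(z) = 1.5708

1.5708


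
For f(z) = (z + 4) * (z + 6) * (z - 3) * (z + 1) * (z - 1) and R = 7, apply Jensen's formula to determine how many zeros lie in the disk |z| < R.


Jensen's formula: (1/2pi)*integral log|f(Re^it)|dt = log|f(0)| + sum_{|a_k|<R} log(R/|a_k|)
Step 1: f(0) = 4 * 6 * (-3) * 1 * (-1) = 72
Step 2: log|f(0)| = log|-4| + log|-6| + log|3| + log|-1| + log|1| = 4.2767
Step 3: Zeros inside |z| < 7: -4, -6, 3, -1, 1
Step 4: Jensen sum = log(7/4) + log(7/6) + log(7/3) + log(7/1) + log(7/1) = 5.4529
Step 5: n(R) = number of terms in the Jensen sum = count of zeros inside |z| < 7 = 5

5


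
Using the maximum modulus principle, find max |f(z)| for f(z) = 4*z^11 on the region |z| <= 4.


Step 1: On |z| = 4, |f(z)| = 4 * |z|^11 = 4 * 4^11
Step 2: By maximum modulus principle, maximum is on boundary.
Step 3: Maximum = 4 * 4194304 = 16777216

16777216


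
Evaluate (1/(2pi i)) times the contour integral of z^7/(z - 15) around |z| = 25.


Step 1: f(z) = z^7, a = 15 is inside |z| = 25
Step 2: By Cauchy integral formula: (1/(2pi*i)) * integral = f(a)
Step 3: f(15) = 15^7 = 170859375

170859375


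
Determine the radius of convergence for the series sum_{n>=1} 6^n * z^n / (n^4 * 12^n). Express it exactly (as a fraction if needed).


Step 1: General term a_n = 6^n / (n^4 * 12^n)
Step 2: By the root test, |a_n|^(1/n) = 6 / (n^(4/n) * 12) -> 6/12 as n -> infinity (since n^(4/n) -> 1)
Step 3: R = 1/lim|a_n|^(1/n) = 12/6 = 2

2


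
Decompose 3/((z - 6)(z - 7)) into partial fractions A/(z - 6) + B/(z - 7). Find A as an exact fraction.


Step 1: Multiply both sides by (z - 6) and set z = 6
Step 2: A = 3 / (6 - 7)
Step 3: A = 3 / (-1)
Step 4: A = -3

-3


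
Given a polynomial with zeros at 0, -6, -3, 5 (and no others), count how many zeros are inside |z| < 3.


Step 1: Check each root:
  z = 0: |0| = 0 < 3
  z = -6: |-6| = 6 >= 3
  z = -3: |-3| = 3 >= 3
  z = 5: |5| = 5 >= 3
Step 2: Count = 1

1


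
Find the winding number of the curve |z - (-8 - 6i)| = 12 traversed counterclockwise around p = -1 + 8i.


Step 1: Center c = (-8, -6), radius = 12
Step 2: |p - c|^2 = 7^2 + 14^2 = 245
Step 3: r^2 = 144
Step 4: |p-c| > r so winding number = 0

0


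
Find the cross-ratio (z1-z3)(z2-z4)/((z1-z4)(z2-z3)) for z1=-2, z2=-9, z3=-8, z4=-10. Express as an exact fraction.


Step 1: (z1-z3)(z2-z4) = 6 * 1 = 6
Step 2: (z1-z4)(z2-z3) = 8 * (-1) = -8
Step 3: Cross-ratio = -6/8 = -3/4

-3/4


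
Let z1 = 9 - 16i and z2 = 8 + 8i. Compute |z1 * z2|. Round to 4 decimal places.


Step 1: |z1| = sqrt(9^2 + (-16)^2) = sqrt(337)
Step 2: |z2| = sqrt(8^2 + 8^2) = sqrt(128)
Step 3: |z1*z2| = |z1|*|z2| = sqrt(337) * sqrt(128) = sqrt(337 * 128) = sqrt(43136)
Step 4: = 207.6921

207.6921


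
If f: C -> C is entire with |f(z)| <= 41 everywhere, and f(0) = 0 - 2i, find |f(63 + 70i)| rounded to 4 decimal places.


Step 1: By Liouville's theorem, a bounded entire function is constant.
Step 2: f(z) = f(0) = 0 - 2i for all z.
Step 3: |f(w)| = |0 - 2i| = sqrt(0 + 4)
Step 4: = 2.0

2.0


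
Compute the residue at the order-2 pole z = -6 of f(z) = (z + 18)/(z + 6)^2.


Step 1: Pole of order 2 at z = -6
Step 2: Res = lim d/dz [(z + 6)^2 * f(z)] as z -> -6
Step 3: (z + 6)^2 * f(z) = z + 18
Step 4: d/dz[z + 18] = 1

1


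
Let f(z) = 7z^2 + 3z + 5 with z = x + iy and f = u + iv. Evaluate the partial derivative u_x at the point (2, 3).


Step 1: f(z) = 7(x+iy)^2 + 3(x+iy) + 5
Step 2: u = 7(x^2 - y^2) + 3x + 5
Step 3: u_x = 14x + 3
Step 4: At (2, 3): u_x = 28 + 3 = 31

31


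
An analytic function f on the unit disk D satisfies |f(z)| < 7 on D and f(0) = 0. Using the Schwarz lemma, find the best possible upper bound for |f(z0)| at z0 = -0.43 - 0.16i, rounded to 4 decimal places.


Step 1: g = f/7 maps D -> D with g(0) = 0, so by the Schwarz lemma |g(z)| <= |z|, i.e. |f(z)| <= 7|z|; this is sharp (f(z) = 7z).
Step 2: |z0|^2 = (-0.43)^2 + (-0.16)^2 = 0.2105
Step 3: |z0| = sqrt(0.2105) = 0.458803
Step 4: Best bound = 7 * |z0| = 7 * 0.458803 = 3.2116

3.2116


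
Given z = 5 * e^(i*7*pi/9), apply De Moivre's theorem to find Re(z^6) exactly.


Step 1: By De Moivre's theorem, z^6 = 5^6 * e^(i*6*7*pi/9) = 15625 * (cos(14*pi/3) + i*sin(14*pi/3))
Step 2: |z|^6 = 5^6 = 15625
Step 3: Reduce the angle mod 2*pi: 14*pi/3 - 4*pi = 2*pi/3
Step 4: cos(2*pi/3) = -1/2
Step 5: Re(z^6) = 15625 * (-1/2) = -15625/2

-15625/2


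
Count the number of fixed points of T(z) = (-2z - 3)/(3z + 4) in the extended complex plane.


Step 1: Fixed points satisfy T(z) = z
Step 2: 3z^2 + 6z + 3 = 0
Step 3: Discriminant = 6^2 - 4*3*3 = 0
Step 4: Number of fixed points = 1

1


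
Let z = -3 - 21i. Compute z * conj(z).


Step 1: conj(z) = -3 + 21i
Step 2: z * conj(z) = (-3)^2 + (-21)^2
Step 3: = 9 + 441 = 450

450


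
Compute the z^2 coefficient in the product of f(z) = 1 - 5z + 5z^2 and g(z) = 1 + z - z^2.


Step 1: z^2 term in f*g comes from: (1)*(-z^2) + (-5z)*(z) + (5z^2)*(1)
Step 2: = -1 - 5 + 5
Step 3: = -1

-1


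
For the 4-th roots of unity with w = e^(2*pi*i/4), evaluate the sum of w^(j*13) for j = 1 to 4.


Step 1: The sum sum_{j=1}^{n} w^(k*j) equals n if n | k, else 0.
Step 2: Here n = 4, k = 13
Step 3: Does n divide k? 4 | 13 -> False
Step 4: Sum = 0

0


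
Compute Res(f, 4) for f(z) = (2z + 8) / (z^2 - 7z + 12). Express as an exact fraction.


Step 1: Q(z) = z^2 - 7z + 12 = (z - 4)(z - 3)
Step 2: Q'(z) = 2z - 7
Step 3: Q'(4) = 1, P(4) = 16
Step 4: Res = P(4)/Q'(4) = 16/1 = 16

16


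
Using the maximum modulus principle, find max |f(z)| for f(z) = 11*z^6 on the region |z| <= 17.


Step 1: On |z| = 17, |f(z)| = 11 * |z|^6 = 11 * 17^6
Step 2: By maximum modulus principle, maximum is on boundary.
Step 3: Maximum = 11 * 24137569 = 265513259

265513259


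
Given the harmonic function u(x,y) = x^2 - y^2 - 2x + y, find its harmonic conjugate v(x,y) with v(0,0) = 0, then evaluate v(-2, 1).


Step 1: v_x = -u_y = 2y - 1
Step 2: v_y = u_x = 2x - 2
Step 3: v = 2xy - x - 2y + C
Step 4: v(0,0) = 0 => C = 0
Step 5: v(-2, 1) = -4

-4


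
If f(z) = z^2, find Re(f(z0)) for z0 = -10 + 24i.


Step 1: z0 = -10 + 24i
Step 2: z0^2 = (-10)^2 - 24^2 - 480i
Step 3: real part = 100 - 576 = -476

-476


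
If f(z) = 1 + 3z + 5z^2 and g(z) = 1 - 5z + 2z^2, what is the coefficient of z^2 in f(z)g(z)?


Step 1: z^2 term in f*g comes from: (1)*(2z^2) + (3z)*(-5z) + (5z^2)*(1)
Step 2: = 2 - 15 + 5
Step 3: = -8

-8


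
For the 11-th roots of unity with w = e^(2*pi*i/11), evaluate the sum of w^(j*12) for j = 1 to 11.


Step 1: The sum sum_{j=1}^{n} w^(k*j) equals n if n | k, else 0.
Step 2: Here n = 11, k = 12
Step 3: Does n divide k? 11 | 12 -> False
Step 4: Sum = 0

0


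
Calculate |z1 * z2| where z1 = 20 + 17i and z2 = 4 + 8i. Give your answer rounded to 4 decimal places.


Step 1: |z1| = sqrt(20^2 + 17^2) = sqrt(689)
Step 2: |z2| = sqrt(4^2 + 8^2) = sqrt(80)
Step 3: |z1*z2| = |z1|*|z2| = sqrt(689) * sqrt(80) = sqrt(689 * 80) = sqrt(55120)
Step 4: = 234.7765

234.7765


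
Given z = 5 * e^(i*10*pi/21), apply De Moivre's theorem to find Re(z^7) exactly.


Step 1: By De Moivre's theorem, z^7 = 5^7 * e^(i*7*10*pi/21) = 78125 * (cos(10*pi/3) + i*sin(10*pi/3))
Step 2: |z|^7 = 5^7 = 78125
Step 3: Reduce the angle mod 2*pi: 10*pi/3 - 2*pi = 4*pi/3
Step 4: cos(4*pi/3) = -1/2
Step 5: Re(z^7) = 78125 * (-1/2) = -78125/2

-78125/2


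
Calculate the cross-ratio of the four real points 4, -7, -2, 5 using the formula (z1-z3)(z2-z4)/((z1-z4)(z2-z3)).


Step 1: (z1-z3)(z2-z4) = 6 * (-12) = -72
Step 2: (z1-z4)(z2-z3) = (-1) * (-5) = 5
Step 3: Cross-ratio = -72/5 = -72/5

-72/5


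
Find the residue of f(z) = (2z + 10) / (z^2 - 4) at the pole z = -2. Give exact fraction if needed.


Step 1: Q(z) = z^2 - 4 = (z + 2)(z - 2)
Step 2: Q'(z) = 2z
Step 3: Q'(-2) = -4, P(-2) = 6
Step 4: Res = P(-2)/Q'(-2) = 6/(-4) = -3/2

-3/2


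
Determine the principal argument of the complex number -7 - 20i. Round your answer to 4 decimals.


Step 1: z = -7 - 20i
Step 2: arg(z) = atan2(-20, -7)
Step 3: arg(z) = -1.9075

-1.9075


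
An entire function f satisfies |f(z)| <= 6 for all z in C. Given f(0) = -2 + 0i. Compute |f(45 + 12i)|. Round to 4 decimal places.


Step 1: By Liouville's theorem, a bounded entire function is constant.
Step 2: f(z) = f(0) = -2 + 0i for all z.
Step 3: |f(w)| = |-2 + 0i| = sqrt(4 + 0)
Step 4: = 2.0

2.0


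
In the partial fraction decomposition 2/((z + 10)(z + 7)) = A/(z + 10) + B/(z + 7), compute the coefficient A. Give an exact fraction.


Step 1: Multiply both sides by (z + 10) and set z = -10
Step 2: A = 2 / (-10 + 7)
Step 3: A = 2 / (-3)
Step 4: A = -2/3

-2/3


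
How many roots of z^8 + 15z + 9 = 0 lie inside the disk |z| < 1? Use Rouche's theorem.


Step 1: On |z| = 1 the three terms have sizes |z^8| = 1^8 = 1, |15z| = 15*1 = 15, |9| = 9
Step 2: The dominant term is g(z) = 15z; let h(z) = z^8 + 9 so f = g + h
Step 3: On |z| = 1: |g| = 15 and |h| <= 1 + 9 = 10
Step 4: Since 15 > 10, |h| < |g| on |z| = 1, so by Rouche f has the same number of zeros as g inside |z| < 1
Step 5: g(z) = 15z has 1 zero (at the origin, multiplicity 1) inside |z| < 1. Answer = 1

1


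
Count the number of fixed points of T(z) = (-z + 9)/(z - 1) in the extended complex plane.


Step 1: Fixed points satisfy T(z) = z
Step 2: z^2 - 9 = 0
Step 3: Discriminant = 0^2 - 4*1*(-9) = 36
Step 4: Number of fixed points = 2

2


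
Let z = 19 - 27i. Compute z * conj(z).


Step 1: conj(z) = 19 + 27i
Step 2: z * conj(z) = 19^2 + (-27)^2
Step 3: = 361 + 729 = 1090

1090


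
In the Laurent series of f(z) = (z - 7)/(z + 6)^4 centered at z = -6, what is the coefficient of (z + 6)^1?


Step 1: Write the numerator in powers of (z + 6): z - 7 = (z + 6) + (1*(-6) - 7) = (z + 6) - 13
Step 2: Divide by (z + 6)^4: f(z) = -13(z + 6)^(-4) + (z + 6)^(-3)
Step 3: This finite sum is the Laurent series of f about z = -6.
Step 4: Only the powers -4 and -3 appear, so the coefficient of (z + 6)^1 = 0

0


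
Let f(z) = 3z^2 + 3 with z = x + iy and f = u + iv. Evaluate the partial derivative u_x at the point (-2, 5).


Step 1: f(z) = 3(x+iy)^2 + 3
Step 2: u = 3(x^2 - y^2) + 3
Step 3: u_x = 6x + 0
Step 4: At (-2, 5): u_x = -12 + 0 = -12

-12


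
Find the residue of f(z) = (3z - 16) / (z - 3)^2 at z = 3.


Step 1: Pole of order 2 at z = 3
Step 2: Res = lim d/dz [(z - 3)^2 * f(z)] as z -> 3
Step 3: (z - 3)^2 * f(z) = 3z - 16
Step 4: d/dz[3z - 16] = 3

3


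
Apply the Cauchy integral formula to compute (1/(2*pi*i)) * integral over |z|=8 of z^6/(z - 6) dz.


Step 1: f(z) = z^6, a = 6 is inside |z| = 8
Step 2: By Cauchy integral formula: (1/(2pi*i)) * integral = f(a)
Step 3: f(6) = 6^6 = 46656

46656


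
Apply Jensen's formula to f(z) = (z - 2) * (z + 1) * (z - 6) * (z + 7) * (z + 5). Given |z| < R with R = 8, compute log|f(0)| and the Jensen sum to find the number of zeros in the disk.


Jensen's formula: (1/2pi)*integral log|f(Re^it)|dt = log|f(0)| + sum_{|a_k|<R} log(R/|a_k|)
Step 1: f(0) = (-2) * 1 * (-6) * 7 * 5 = 420
Step 2: log|f(0)| = log|2| + log|-1| + log|6| + log|-7| + log|-5| = 6.0403
Step 3: Zeros inside |z| < 8: 2, -1, 6, -7, -5
Step 4: Jensen sum = log(8/2) + log(8/1) + log(8/6) + log(8/7) + log(8/5) = 4.357
Step 5: n(R) = number of terms in the Jensen sum = count of zeros inside |z| < 8 = 5

5


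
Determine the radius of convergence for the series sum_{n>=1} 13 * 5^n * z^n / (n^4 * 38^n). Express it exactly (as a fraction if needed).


Step 1: General term a_n = 13 * 5^n / (n^4 * 38^n)
Step 2: By the root test, |a_n|^(1/n) = 13^(1/n) * 5 / (n^(4/n) * 38) -> 5/38 as n -> infinity (since 13^(1/n) -> 1 and n^(4/n) -> 1)
Step 3: R = 1/lim|a_n|^(1/n) = 38/5

38/5


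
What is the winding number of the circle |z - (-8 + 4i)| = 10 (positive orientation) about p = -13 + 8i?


Step 1: Center c = (-8, 4), radius = 10
Step 2: |p - c|^2 = (-5)^2 + 4^2 = 41
Step 3: r^2 = 100
Step 4: |p-c| < r so winding number = 1

1


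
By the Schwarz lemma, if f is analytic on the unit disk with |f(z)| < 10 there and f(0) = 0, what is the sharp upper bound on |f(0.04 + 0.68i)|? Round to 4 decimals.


Step 1: g = f/10 maps D -> D with g(0) = 0, so by the Schwarz lemma |g(z)| <= |z|, i.e. |f(z)| <= 10|z|; this is sharp (f(z) = 10z).
Step 2: |z0|^2 = 0.04^2 + 0.68^2 = 0.464
Step 3: |z0| = sqrt(0.464) = 0.681175
Step 4: Best bound = 10 * |z0| = 10 * 0.681175 = 6.8118

6.8118


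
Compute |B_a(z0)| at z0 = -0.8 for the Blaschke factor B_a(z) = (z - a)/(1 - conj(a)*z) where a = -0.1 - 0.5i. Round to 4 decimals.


Step 1: Numerator z0 - a = -0.8 - (-0.1 - 0.5i) = -0.7 + 0.5i
Step 2: Denominator 1 - conj(a)*z0 = 1 - (-0.1 + 0.5i)*(-0.8) = 0.92 + 0.4i
Step 3: |z0 - a|^2 = (-0.7)^2 + 0.5^2 = 0.74; |1 - conj(a)*z0|^2 = 0.92^2 + 0.4^2 = 1.0064
Step 4: |B_a(-0.8)| = sqrt(0.74 / 1.0064) = sqrt(0.735294)
Step 5: = 0.8575

0.8575


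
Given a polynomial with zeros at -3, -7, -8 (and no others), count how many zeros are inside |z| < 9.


Step 1: Check each root:
  z = -3: |-3| = 3 < 9
  z = -7: |-7| = 7 < 9
  z = -8: |-8| = 8 < 9
Step 2: Count = 3

3


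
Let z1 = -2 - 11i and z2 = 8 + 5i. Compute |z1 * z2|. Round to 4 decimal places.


Step 1: |z1| = sqrt((-2)^2 + (-11)^2) = sqrt(125)
Step 2: |z2| = sqrt(8^2 + 5^2) = sqrt(89)
Step 3: |z1*z2| = |z1|*|z2| = sqrt(125) * sqrt(89) = sqrt(125 * 89) = sqrt(11125)
Step 4: = 105.4751

105.4751


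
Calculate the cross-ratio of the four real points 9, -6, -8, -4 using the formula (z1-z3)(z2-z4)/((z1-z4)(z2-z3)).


Step 1: (z1-z3)(z2-z4) = 17 * (-2) = -34
Step 2: (z1-z4)(z2-z3) = 13 * 2 = 26
Step 3: Cross-ratio = -34/26 = -17/13

-17/13


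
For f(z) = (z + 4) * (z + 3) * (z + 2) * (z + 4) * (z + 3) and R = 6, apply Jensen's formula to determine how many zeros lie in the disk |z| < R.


Jensen's formula: (1/2pi)*integral log|f(Re^it)|dt = log|f(0)| + sum_{|a_k|<R} log(R/|a_k|)
Step 1: f(0) = 4 * 3 * 2 * 4 * 3 = 288
Step 2: log|f(0)| = log|-4| + log|-3| + log|-2| + log|-4| + log|-3| = 5.663
Step 3: Zeros inside |z| < 6: -4, -3, -2, -4, -3
Step 4: Jensen sum = log(6/4) + log(6/3) + log(6/2) + log(6/4) + log(6/3) = 3.2958
Step 5: n(R) = number of terms in the Jensen sum = count of zeros inside |z| < 6 = 5

5


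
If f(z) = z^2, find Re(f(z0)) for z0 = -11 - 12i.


Step 1: z0 = -11 - 12i
Step 2: z0^2 = (-11)^2 - (-12)^2 + 264i
Step 3: real part = 121 - 144 = -23

-23


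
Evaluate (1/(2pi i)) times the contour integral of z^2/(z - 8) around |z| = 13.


Step 1: f(z) = z^2, a = 8 is inside |z| = 13
Step 2: By Cauchy integral formula: (1/(2pi*i)) * integral = f(a)
Step 3: f(8) = 8^2 = 64

64


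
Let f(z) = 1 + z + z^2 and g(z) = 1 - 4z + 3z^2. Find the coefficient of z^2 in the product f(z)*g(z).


Step 1: z^2 term in f*g comes from: (1)*(3z^2) + (z)*(-4z) + (z^2)*(1)
Step 2: = 3 - 4 + 1
Step 3: = 0

0


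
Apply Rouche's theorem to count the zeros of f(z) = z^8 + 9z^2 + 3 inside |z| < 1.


Step 1: On |z| = 1 the three terms have sizes |z^8| = 1^8 = 1, |9z^2| = 9*1^2 = 9, |3| = 3
Step 2: The dominant term is g(z) = 9z^2; let h(z) = z^8 + 3 so f = g + h
Step 3: On |z| = 1: |g| = 9 and |h| <= 1 + 3 = 4
Step 4: Since 9 > 4, |h| < |g| on |z| = 1, so by Rouche f has the same number of zeros as g inside |z| < 1
Step 5: g(z) = 9z^2 has 2 zeros (at the origin, multiplicity 2) inside |z| < 1. Answer = 2

2


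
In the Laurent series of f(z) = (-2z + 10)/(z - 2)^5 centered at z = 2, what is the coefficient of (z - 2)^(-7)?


Step 1: Write the numerator in powers of (z - 2): -2z + 10 = -2(z - 2) + (-2*2 + 10) = -2(z - 2) + 6
Step 2: Divide by (z - 2)^5: f(z) = 6(z - 2)^(-5) - 2(z - 2)^(-4)
Step 3: This finite sum is the Laurent series of f about z = 2.
Step 4: Only the powers -5 and -4 appear, so the coefficient of (z - 2)^(-7) = 0

0


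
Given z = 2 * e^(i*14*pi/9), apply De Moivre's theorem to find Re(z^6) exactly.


Step 1: By De Moivre's theorem, z^6 = 2^6 * e^(i*6*14*pi/9) = 64 * (cos(28*pi/3) + i*sin(28*pi/3))
Step 2: |z|^6 = 2^6 = 64
Step 3: Reduce the angle mod 2*pi: 28*pi/3 - 8*pi = 4*pi/3
Step 4: cos(4*pi/3) = -1/2
Step 5: Re(z^6) = 64 * (-1/2) = -32

-32


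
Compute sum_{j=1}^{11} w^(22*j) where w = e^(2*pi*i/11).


Step 1: The sum sum_{j=1}^{n} w^(k*j) equals n if n | k, else 0.
Step 2: Here n = 11, k = 22
Step 3: Does n divide k? 11 | 22 -> True
Step 4: Sum = 11

11


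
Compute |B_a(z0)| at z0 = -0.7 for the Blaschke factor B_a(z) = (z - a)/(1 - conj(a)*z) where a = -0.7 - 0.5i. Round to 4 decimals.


Step 1: Numerator z0 - a = -0.7 - (-0.7 - 0.5i) = 0 + 0.5i
Step 2: Denominator 1 - conj(a)*z0 = 1 - (-0.7 + 0.5i)*(-0.7) = 0.51 + 0.35i
Step 3: |z0 - a|^2 = 0^2 + 0.5^2 = 0.25; |1 - conj(a)*z0|^2 = 0.51^2 + 0.35^2 = 0.3826
Step 4: |B_a(-0.7)| = sqrt(0.25 / 0.3826) = sqrt(0.653424)
Step 5: = 0.8083

0.8083


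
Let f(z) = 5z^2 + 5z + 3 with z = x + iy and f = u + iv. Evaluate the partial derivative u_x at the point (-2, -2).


Step 1: f(z) = 5(x+iy)^2 + 5(x+iy) + 3
Step 2: u = 5(x^2 - y^2) + 5x + 3
Step 3: u_x = 10x + 5
Step 4: At (-2, -2): u_x = -20 + 5 = -15

-15


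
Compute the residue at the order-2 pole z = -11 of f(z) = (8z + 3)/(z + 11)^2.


Step 1: Pole of order 2 at z = -11
Step 2: Res = lim d/dz [(z + 11)^2 * f(z)] as z -> -11
Step 3: (z + 11)^2 * f(z) = 8z + 3
Step 4: d/dz[8z + 3] = 8

8


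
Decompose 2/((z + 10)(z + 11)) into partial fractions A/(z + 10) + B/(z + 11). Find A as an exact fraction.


Step 1: Multiply both sides by (z + 10) and set z = -10
Step 2: A = 2 / (-10 + 11)
Step 3: A = 2 / 1
Step 4: A = 2

2


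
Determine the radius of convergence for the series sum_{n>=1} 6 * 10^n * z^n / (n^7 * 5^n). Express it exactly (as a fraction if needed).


Step 1: General term a_n = 6 * 10^n / (n^7 * 5^n)
Step 2: By the root test, |a_n|^(1/n) = 6^(1/n) * 10 / (n^(7/n) * 5) -> 10/5 as n -> infinity (since 6^(1/n) -> 1 and n^(7/n) -> 1)
Step 3: R = 1/lim|a_n|^(1/n) = 5/10 = 1/2

1/2


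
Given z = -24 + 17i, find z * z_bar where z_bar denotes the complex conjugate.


Step 1: conj(z) = -24 - 17i
Step 2: z * conj(z) = (-24)^2 + 17^2
Step 3: = 576 + 289 = 865

865


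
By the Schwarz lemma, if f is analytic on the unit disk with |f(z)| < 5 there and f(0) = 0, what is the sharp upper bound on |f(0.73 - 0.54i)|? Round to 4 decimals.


Step 1: g = f/5 maps D -> D with g(0) = 0, so by the Schwarz lemma |g(z)| <= |z|, i.e. |f(z)| <= 5|z|; this is sharp (f(z) = 5z).
Step 2: |z0|^2 = 0.73^2 + (-0.54)^2 = 0.8245
Step 3: |z0| = sqrt(0.8245) = 0.90802
Step 4: Best bound = 5 * |z0| = 5 * 0.90802 = 4.5401

4.5401


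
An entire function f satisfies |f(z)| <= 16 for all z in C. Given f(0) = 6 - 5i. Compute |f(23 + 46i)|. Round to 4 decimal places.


Step 1: By Liouville's theorem, a bounded entire function is constant.
Step 2: f(z) = f(0) = 6 - 5i for all z.
Step 3: |f(w)| = |6 - 5i| = sqrt(36 + 25)
Step 4: = 7.8102

7.8102


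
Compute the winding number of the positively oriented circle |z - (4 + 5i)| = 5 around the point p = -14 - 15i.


Step 1: Center c = (4, 5), radius = 5
Step 2: |p - c|^2 = (-18)^2 + (-20)^2 = 724
Step 3: r^2 = 25
Step 4: |p-c| > r so winding number = 0

0


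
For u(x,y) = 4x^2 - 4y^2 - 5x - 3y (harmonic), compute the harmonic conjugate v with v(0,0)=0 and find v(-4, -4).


Step 1: v_x = -u_y = 8y + 3
Step 2: v_y = u_x = 8x - 5
Step 3: v = 8xy + 3x - 5y + C
Step 4: v(0,0) = 0 => C = 0
Step 5: v(-4, -4) = 136

136


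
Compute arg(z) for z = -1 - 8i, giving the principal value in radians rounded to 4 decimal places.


Step 1: z = -1 - 8i
Step 2: arg(z) = atan2(-8, -1)
Step 3: arg(z) = -1.6952

-1.6952


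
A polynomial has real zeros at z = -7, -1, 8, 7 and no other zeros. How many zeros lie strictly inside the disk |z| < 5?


Step 1: Check each root:
  z = -7: |-7| = 7 >= 5
  z = -1: |-1| = 1 < 5
  z = 8: |8| = 8 >= 5
  z = 7: |7| = 7 >= 5
Step 2: Count = 1

1


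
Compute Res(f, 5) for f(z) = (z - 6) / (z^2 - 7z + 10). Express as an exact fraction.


Step 1: Q(z) = z^2 - 7z + 10 = (z - 5)(z - 2)
Step 2: Q'(z) = 2z - 7
Step 3: Q'(5) = 3, P(5) = -1
Step 4: Res = P(5)/Q'(5) = -1/3 = -1/3

-1/3


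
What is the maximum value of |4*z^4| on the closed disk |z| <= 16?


Step 1: On |z| = 16, |f(z)| = 4 * |z|^4 = 4 * 16^4
Step 2: By maximum modulus principle, maximum is on boundary.
Step 3: Maximum = 4 * 65536 = 262144

262144


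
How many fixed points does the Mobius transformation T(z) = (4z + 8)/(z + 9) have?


Step 1: Fixed points satisfy T(z) = z
Step 2: z^2 + 5z - 8 = 0
Step 3: Discriminant = 5^2 - 4*1*(-8) = 57
Step 4: Number of fixed points = 2

2


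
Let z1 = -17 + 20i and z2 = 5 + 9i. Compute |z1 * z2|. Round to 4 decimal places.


Step 1: |z1| = sqrt((-17)^2 + 20^2) = sqrt(689)
Step 2: |z2| = sqrt(5^2 + 9^2) = sqrt(106)
Step 3: |z1*z2| = |z1|*|z2| = sqrt(689) * sqrt(106) = sqrt(689 * 106) = sqrt(73034)
Step 4: = 270.248

270.248


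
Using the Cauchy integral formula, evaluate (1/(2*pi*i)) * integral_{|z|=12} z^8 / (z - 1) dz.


Step 1: f(z) = z^8, a = 1 is inside |z| = 12
Step 2: By Cauchy integral formula: (1/(2pi*i)) * integral = f(a)
Step 3: f(1) = 1^8 = 1

1


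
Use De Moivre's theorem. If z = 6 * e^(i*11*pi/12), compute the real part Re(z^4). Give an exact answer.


Step 1: By De Moivre's theorem, z^4 = 6^4 * e^(i*4*11*pi/12) = 1296 * (cos(11*pi/3) + i*sin(11*pi/3))
Step 2: |z|^4 = 6^4 = 1296
Step 3: Reduce the angle mod 2*pi: 11*pi/3 - 2*pi = 5*pi/3
Step 4: cos(5*pi/3) = 1/2
Step 5: Re(z^4) = 1296 * 1/2 = 648

648


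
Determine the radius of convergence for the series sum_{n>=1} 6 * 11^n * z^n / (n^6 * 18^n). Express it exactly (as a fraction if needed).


Step 1: General term a_n = 6 * 11^n / (n^6 * 18^n)
Step 2: By the root test, |a_n|^(1/n) = 6^(1/n) * 11 / (n^(6/n) * 18) -> 11/18 as n -> infinity (since 6^(1/n) -> 1 and n^(6/n) -> 1)
Step 3: R = 1/lim|a_n|^(1/n) = 18/11

18/11


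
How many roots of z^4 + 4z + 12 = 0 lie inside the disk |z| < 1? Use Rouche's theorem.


Step 1: On |z| = 1 the three terms have sizes |z^4| = 1^4 = 1, |4z| = 4*1 = 4, |12| = 12
Step 2: The dominant term is g(z) = 12; let h(z) = z^4 + 4z so f = g + h
Step 3: On |z| = 1: |g| = 12 and |h| <= 1 + 4 = 5
Step 4: Since 12 > 5, |h| < |g| on |z| = 1, so by Rouche f has the same number of zeros as g inside |z| < 1
Step 5: g(z) = 12 is a nonzero constant with no zeros inside |z| < 1. Answer = 0

0


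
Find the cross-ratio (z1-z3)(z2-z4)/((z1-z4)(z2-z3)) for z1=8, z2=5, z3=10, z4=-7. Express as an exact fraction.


Step 1: (z1-z3)(z2-z4) = (-2) * 12 = -24
Step 2: (z1-z4)(z2-z3) = 15 * (-5) = -75
Step 3: Cross-ratio = 24/75 = 8/25

8/25


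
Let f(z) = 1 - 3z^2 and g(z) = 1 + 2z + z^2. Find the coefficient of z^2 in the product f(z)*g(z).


Step 1: z^2 term in f*g comes from: (1)*(z^2) + (0)*(2z) + (-3z^2)*(1)
Step 2: = 1 + 0 - 3
Step 3: = -2

-2


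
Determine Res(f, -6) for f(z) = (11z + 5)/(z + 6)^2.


Step 1: Pole of order 2 at z = -6
Step 2: Res = lim d/dz [(z + 6)^2 * f(z)] as z -> -6
Step 3: (z + 6)^2 * f(z) = 11z + 5
Step 4: d/dz[11z + 5] = 11

11


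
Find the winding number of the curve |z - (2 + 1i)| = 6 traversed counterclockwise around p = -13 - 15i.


Step 1: Center c = (2, 1), radius = 6
Step 2: |p - c|^2 = (-15)^2 + (-16)^2 = 481
Step 3: r^2 = 36
Step 4: |p-c| > r so winding number = 0

0


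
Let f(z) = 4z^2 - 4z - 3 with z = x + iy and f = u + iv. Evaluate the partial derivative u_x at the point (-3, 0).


Step 1: f(z) = 4(x+iy)^2 - 4(x+iy) - 3
Step 2: u = 4(x^2 - y^2) - 4x - 3
Step 3: u_x = 8x - 4
Step 4: At (-3, 0): u_x = -24 - 4 = -28

-28


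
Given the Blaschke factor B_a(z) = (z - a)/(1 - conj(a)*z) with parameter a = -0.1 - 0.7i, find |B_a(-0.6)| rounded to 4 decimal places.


Step 1: Numerator z0 - a = -0.6 - (-0.1 - 0.7i) = -0.5 + 0.7i
Step 2: Denominator 1 - conj(a)*z0 = 1 - (-0.1 + 0.7i)*(-0.6) = 0.94 + 0.42i
Step 3: |z0 - a|^2 = (-0.5)^2 + 0.7^2 = 0.74; |1 - conj(a)*z0|^2 = 0.94^2 + 0.42^2 = 1.06
Step 4: |B_a(-0.6)| = sqrt(0.74 / 1.06) = sqrt(0.698113)
Step 5: = 0.8355

0.8355


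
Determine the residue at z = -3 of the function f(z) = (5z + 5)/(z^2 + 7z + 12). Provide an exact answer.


Step 1: Q(z) = z^2 + 7z + 12 = (z + 3)(z + 4)
Step 2: Q'(z) = 2z + 7
Step 3: Q'(-3) = 1, P(-3) = -10
Step 4: Res = P(-3)/Q'(-3) = -10/1 = -10

-10


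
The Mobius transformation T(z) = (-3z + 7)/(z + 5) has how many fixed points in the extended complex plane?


Step 1: Fixed points satisfy T(z) = z
Step 2: z^2 + 8z - 7 = 0
Step 3: Discriminant = 8^2 - 4*1*(-7) = 92
Step 4: Number of fixed points = 2

2


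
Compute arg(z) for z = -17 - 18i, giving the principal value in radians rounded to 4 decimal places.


Step 1: z = -17 - 18i
Step 2: arg(z) = atan2(-18, -17)
Step 3: arg(z) = -2.3276

-2.3276


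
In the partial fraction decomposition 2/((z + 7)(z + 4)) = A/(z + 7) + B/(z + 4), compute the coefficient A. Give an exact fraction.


Step 1: Multiply both sides by (z + 7) and set z = -7
Step 2: A = 2 / (-7 + 4)
Step 3: A = 2 / (-3)
Step 4: A = -2/3

-2/3


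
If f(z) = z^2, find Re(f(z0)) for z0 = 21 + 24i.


Step 1: z0 = 21 + 24i
Step 2: z0^2 = 21^2 - 24^2 + 1008i
Step 3: real part = 441 - 576 = -135

-135


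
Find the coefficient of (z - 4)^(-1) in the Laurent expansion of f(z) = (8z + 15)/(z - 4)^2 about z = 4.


Step 1: Write the numerator in powers of (z - 4): 8z + 15 = 8(z - 4) + (8*4 + 15) = 8(z - 4) + 47
Step 2: Divide by (z - 4)^2: f(z) = 47(z - 4)^(-2) + 8(z - 4)^(-1)
Step 3: This finite sum is the Laurent series of f about z = 4.
Step 4: Coefficient of (z - 4)^(-1) = coefficient of (z - 4) in the re-centred numerator = 8

8


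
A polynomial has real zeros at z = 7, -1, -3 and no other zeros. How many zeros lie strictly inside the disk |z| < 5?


Step 1: Check each root:
  z = 7: |7| = 7 >= 5
  z = -1: |-1| = 1 < 5
  z = -3: |-3| = 3 < 5
Step 2: Count = 2

2


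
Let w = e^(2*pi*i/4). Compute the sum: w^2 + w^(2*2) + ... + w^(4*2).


Step 1: The sum sum_{j=1}^{n} w^(k*j) equals n if n | k, else 0.
Step 2: Here n = 4, k = 2
Step 3: Does n divide k? 4 | 2 -> False
Step 4: Sum = 0

0


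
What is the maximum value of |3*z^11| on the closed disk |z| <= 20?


Step 1: On |z| = 20, |f(z)| = 3 * |z|^11 = 3 * 20^11
Step 2: By maximum modulus principle, maximum is on boundary.
Step 3: Maximum = 3 * 204800000000000 = 614400000000000

614400000000000


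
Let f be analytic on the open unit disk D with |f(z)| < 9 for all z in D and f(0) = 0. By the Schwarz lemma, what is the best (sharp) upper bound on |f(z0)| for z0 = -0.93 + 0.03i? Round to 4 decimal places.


Step 1: g = f/9 maps D -> D with g(0) = 0, so by the Schwarz lemma |g(z)| <= |z|, i.e. |f(z)| <= 9|z|; this is sharp (f(z) = 9z).
Step 2: |z0|^2 = (-0.93)^2 + 0.03^2 = 0.8658
Step 3: |z0| = sqrt(0.8658) = 0.930484
Step 4: Best bound = 9 * |z0| = 9 * 0.930484 = 8.3744

8.3744


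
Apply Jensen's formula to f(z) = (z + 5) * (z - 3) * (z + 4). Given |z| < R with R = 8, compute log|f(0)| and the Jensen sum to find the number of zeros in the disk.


Jensen's formula: (1/2pi)*integral log|f(Re^it)|dt = log|f(0)| + sum_{|a_k|<R} log(R/|a_k|)
Step 1: f(0) = 5 * (-3) * 4 = -60
Step 2: log|f(0)| = log|-5| + log|3| + log|-4| = 4.0943
Step 3: Zeros inside |z| < 8: -5, 3, -4
Step 4: Jensen sum = log(8/5) + log(8/3) + log(8/4) = 2.144
Step 5: n(R) = number of terms in the Jensen sum = count of zeros inside |z| < 8 = 3

3


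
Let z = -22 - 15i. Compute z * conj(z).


Step 1: conj(z) = -22 + 15i
Step 2: z * conj(z) = (-22)^2 + (-15)^2
Step 3: = 484 + 225 = 709

709


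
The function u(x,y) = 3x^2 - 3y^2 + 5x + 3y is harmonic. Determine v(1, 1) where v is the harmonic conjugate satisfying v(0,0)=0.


Step 1: v_x = -u_y = 6y - 3
Step 2: v_y = u_x = 6x + 5
Step 3: v = 6xy - 3x + 5y + C
Step 4: v(0,0) = 0 => C = 0
Step 5: v(1, 1) = 8

8


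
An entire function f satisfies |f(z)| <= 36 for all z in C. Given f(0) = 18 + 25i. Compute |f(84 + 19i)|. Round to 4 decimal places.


Step 1: By Liouville's theorem, a bounded entire function is constant.
Step 2: f(z) = f(0) = 18 + 25i for all z.
Step 3: |f(w)| = |18 + 25i| = sqrt(324 + 625)
Step 4: = 30.8058

30.8058


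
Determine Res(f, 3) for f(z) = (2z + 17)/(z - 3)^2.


Step 1: Pole of order 2 at z = 3
Step 2: Res = lim d/dz [(z - 3)^2 * f(z)] as z -> 3
Step 3: (z - 3)^2 * f(z) = 2z + 17
Step 4: d/dz[2z + 17] = 2

2


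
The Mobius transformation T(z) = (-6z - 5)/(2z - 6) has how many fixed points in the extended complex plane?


Step 1: Fixed points satisfy T(z) = z
Step 2: 2z^2 + 5 = 0
Step 3: Discriminant = 0^2 - 4*2*5 = -40
Step 4: Number of fixed points = 2

2


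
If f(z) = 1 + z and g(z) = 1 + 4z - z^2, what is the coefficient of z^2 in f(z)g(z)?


Step 1: z^2 term in f*g comes from: (1)*(-z^2) + (z)*(4z) + (0)*(1)
Step 2: = -1 + 4 + 0
Step 3: = 3

3


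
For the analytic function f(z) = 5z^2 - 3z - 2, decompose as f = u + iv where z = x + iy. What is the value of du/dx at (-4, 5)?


Step 1: f(z) = 5(x+iy)^2 - 3(x+iy) - 2
Step 2: u = 5(x^2 - y^2) - 3x - 2
Step 3: u_x = 10x - 3
Step 4: At (-4, 5): u_x = -40 - 3 = -43

-43


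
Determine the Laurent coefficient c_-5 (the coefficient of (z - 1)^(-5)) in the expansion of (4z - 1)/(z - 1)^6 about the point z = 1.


Step 1: Write the numerator in powers of (z - 1): 4z - 1 = 4(z - 1) + (4*1 - 1) = 4(z - 1) + 3
Step 2: Divide by (z - 1)^6: f(z) = 3(z - 1)^(-6) + 4(z - 1)^(-5)
Step 3: This finite sum is the Laurent series of f about z = 1.
Step 4: Coefficient of (z - 1)^(-5) = coefficient of (z - 1) in the re-centred numerator = 4

4


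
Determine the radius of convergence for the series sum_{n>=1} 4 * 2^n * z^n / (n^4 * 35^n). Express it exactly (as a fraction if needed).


Step 1: General term a_n = 4 * 2^n / (n^4 * 35^n)
Step 2: By the root test, |a_n|^(1/n) = 4^(1/n) * 2 / (n^(4/n) * 35) -> 2/35 as n -> infinity (since 4^(1/n) -> 1 and n^(4/n) -> 1)
Step 3: R = 1/lim|a_n|^(1/n) = 35/2

35/2


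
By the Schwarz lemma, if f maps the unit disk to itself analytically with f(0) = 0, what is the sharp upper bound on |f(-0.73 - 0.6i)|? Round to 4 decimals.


Step 1: Schwarz lemma: if f: D -> D is analytic with f(0) = 0, then |f(z)| <= |z| for all z in D, and this is sharp (f(z) = z).
Step 2: |z0|^2 = (-0.73)^2 + (-0.6)^2 = 0.8929
Step 3: |z0| = sqrt(0.8929) = 0.944934
Step 4: Best bound = |z0| = 0.9449

0.9449


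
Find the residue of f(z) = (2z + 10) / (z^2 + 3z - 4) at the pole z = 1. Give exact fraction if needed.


Step 1: Q(z) = z^2 + 3z - 4 = (z - 1)(z + 4)
Step 2: Q'(z) = 2z + 3
Step 3: Q'(1) = 5, P(1) = 12
Step 4: Res = P(1)/Q'(1) = 12/5 = 12/5

12/5


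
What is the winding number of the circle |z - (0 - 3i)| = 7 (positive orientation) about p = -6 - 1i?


Step 1: Center c = (0, -3), radius = 7
Step 2: |p - c|^2 = (-6)^2 + 2^2 = 40
Step 3: r^2 = 49
Step 4: |p-c| < r so winding number = 1

1


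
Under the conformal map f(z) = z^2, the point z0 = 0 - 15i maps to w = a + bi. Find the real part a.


Step 1: z0 = 0 - 15i
Step 2: z0^2 = 0^2 - (-15)^2 + 0i
Step 3: real part = 0 - 225 = -225

-225


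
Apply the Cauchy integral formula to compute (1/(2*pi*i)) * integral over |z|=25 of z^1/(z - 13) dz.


Step 1: f(z) = z^1, a = 13 is inside |z| = 25
Step 2: By Cauchy integral formula: (1/(2pi*i)) * integral = f(a)
Step 3: f(13) = 13^1 = 13

13


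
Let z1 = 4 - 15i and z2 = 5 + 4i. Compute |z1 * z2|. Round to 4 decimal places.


Step 1: |z1| = sqrt(4^2 + (-15)^2) = sqrt(241)
Step 2: |z2| = sqrt(5^2 + 4^2) = sqrt(41)
Step 3: |z1*z2| = |z1|*|z2| = sqrt(241) * sqrt(41) = sqrt(241 * 41) = sqrt(9881)
Step 4: = 99.4032

99.4032


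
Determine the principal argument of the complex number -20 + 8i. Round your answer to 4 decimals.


Step 1: z = -20 + 8i
Step 2: arg(z) = atan2(8, -20)
Step 3: arg(z) = 2.7611

2.7611


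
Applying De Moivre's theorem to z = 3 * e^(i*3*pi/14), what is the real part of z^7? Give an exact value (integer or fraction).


Step 1: By De Moivre's theorem, z^7 = 3^7 * e^(i*7*3*pi/14) = 2187 * (cos(3*pi/2) + i*sin(3*pi/2))
Step 2: |z|^7 = 3^7 = 2187
Step 3: The angle 3*pi/2 already lies in [0, 2*pi)
Step 4: cos(3*pi/2) = 0
Step 5: Re(z^7) = 2187 * 0 = 0

0


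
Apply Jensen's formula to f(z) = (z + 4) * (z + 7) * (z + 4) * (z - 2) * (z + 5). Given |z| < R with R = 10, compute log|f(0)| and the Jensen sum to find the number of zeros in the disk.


Jensen's formula: (1/2pi)*integral log|f(Re^it)|dt = log|f(0)| + sum_{|a_k|<R} log(R/|a_k|)
Step 1: f(0) = 4 * 7 * 4 * (-2) * 5 = -1120
Step 2: log|f(0)| = log|-4| + log|-7| + log|-4| + log|2| + log|-5| = 7.0211
Step 3: Zeros inside |z| < 10: -4, -7, -4, 2, -5
Step 4: Jensen sum = log(10/4) + log(10/7) + log(10/4) + log(10/2) + log(10/5) = 4.4918
Step 5: n(R) = number of terms in the Jensen sum = count of zeros inside |z| < 10 = 5

5


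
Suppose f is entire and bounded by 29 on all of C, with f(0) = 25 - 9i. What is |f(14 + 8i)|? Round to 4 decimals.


Step 1: By Liouville's theorem, a bounded entire function is constant.
Step 2: f(z) = f(0) = 25 - 9i for all z.
Step 3: |f(w)| = |25 - 9i| = sqrt(625 + 81)
Step 4: = 26.5707

26.5707


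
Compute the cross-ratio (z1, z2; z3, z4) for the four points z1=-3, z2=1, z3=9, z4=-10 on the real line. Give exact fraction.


Step 1: (z1-z3)(z2-z4) = (-12) * 11 = -132
Step 2: (z1-z4)(z2-z3) = 7 * (-8) = -56
Step 3: Cross-ratio = 132/56 = 33/14

33/14


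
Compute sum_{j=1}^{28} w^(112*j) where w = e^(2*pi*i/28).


Step 1: The sum sum_{j=1}^{n} w^(k*j) equals n if n | k, else 0.
Step 2: Here n = 28, k = 112
Step 3: Does n divide k? 28 | 112 -> True
Step 4: Sum = 28

28


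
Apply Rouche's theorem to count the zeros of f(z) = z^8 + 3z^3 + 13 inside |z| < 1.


Step 1: On |z| = 1 the three terms have sizes |z^8| = 1^8 = 1, |3z^3| = 3*1^3 = 3, |13| = 13
Step 2: The dominant term is g(z) = 13; let h(z) = z^8 + 3z^3 so f = g + h
Step 3: On |z| = 1: |g| = 13 and |h| <= 1 + 3 = 4
Step 4: Since 13 > 4, |h| < |g| on |z| = 1, so by Rouche f has the same number of zeros as g inside |z| < 1
Step 5: g(z) = 13 is a nonzero constant with no zeros inside |z| < 1. Answer = 0

0


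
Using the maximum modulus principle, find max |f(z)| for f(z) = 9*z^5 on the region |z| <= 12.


Step 1: On |z| = 12, |f(z)| = 9 * |z|^5 = 9 * 12^5
Step 2: By maximum modulus principle, maximum is on boundary.
Step 3: Maximum = 9 * 248832 = 2239488

2239488


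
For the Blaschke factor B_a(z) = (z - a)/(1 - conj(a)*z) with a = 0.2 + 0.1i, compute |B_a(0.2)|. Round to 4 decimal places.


Step 1: Numerator z0 - a = 0.2 - (0.2 + 0.1i) = 0 - 0.1i
Step 2: Denominator 1 - conj(a)*z0 = 1 - (0.2 - 0.1i)*0.2 = 0.96 + 0.02i
Step 3: |z0 - a|^2 = 0^2 + (-0.1)^2 = 0.01; |1 - conj(a)*z0|^2 = 0.96^2 + 0.02^2 = 0.922
Step 4: |B_a(0.2)| = sqrt(0.01 / 0.922) = sqrt(0.010846)
Step 5: = 0.1041

0.1041


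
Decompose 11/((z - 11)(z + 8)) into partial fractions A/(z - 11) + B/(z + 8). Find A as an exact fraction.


Step 1: Multiply both sides by (z - 11) and set z = 11
Step 2: A = 11 / (11 + 8)
Step 3: A = 11 / 19
Step 4: A = 11/19

11/19


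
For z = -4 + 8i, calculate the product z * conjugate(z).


Step 1: conj(z) = -4 - 8i
Step 2: z * conj(z) = (-4)^2 + 8^2
Step 3: = 16 + 64 = 80

80


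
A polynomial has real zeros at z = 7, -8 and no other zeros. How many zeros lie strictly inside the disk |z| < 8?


Step 1: Check each root:
  z = 7: |7| = 7 < 8
  z = -8: |-8| = 8 >= 8
Step 2: Count = 1

1


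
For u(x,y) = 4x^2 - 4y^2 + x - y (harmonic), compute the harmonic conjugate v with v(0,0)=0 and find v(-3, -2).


Step 1: v_x = -u_y = 8y + 1
Step 2: v_y = u_x = 8x + 1
Step 3: v = 8xy + x + y + C
Step 4: v(0,0) = 0 => C = 0
Step 5: v(-3, -2) = 43

43


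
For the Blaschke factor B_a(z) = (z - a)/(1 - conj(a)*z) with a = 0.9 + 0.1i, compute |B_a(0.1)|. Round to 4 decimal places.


Step 1: Numerator z0 - a = 0.1 - (0.9 + 0.1i) = -0.8 - 0.1i
Step 2: Denominator 1 - conj(a)*z0 = 1 - (0.9 - 0.1i)*0.1 = 0.91 + 0.01i
Step 3: |z0 - a|^2 = (-0.8)^2 + (-0.1)^2 = 0.65; |1 - conj(a)*z0|^2 = 0.91^2 + 0.01^2 = 0.8282
Step 4: |B_a(0.1)| = sqrt(0.65 / 0.8282) = sqrt(0.784835)
Step 5: = 0.8859

0.8859


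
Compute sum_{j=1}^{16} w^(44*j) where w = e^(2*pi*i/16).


Step 1: The sum sum_{j=1}^{n} w^(k*j) equals n if n | k, else 0.
Step 2: Here n = 16, k = 44
Step 3: Does n divide k? 16 | 44 -> False
Step 4: Sum = 0

0


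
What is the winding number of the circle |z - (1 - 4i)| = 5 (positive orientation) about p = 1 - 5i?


Step 1: Center c = (1, -4), radius = 5
Step 2: |p - c|^2 = 0^2 + (-1)^2 = 1
Step 3: r^2 = 25
Step 4: |p-c| < r so winding number = 1

1


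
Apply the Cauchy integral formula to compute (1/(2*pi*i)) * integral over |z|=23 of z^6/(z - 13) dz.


Step 1: f(z) = z^6, a = 13 is inside |z| = 23
Step 2: By Cauchy integral formula: (1/(2pi*i)) * integral = f(a)
Step 3: f(13) = 13^6 = 4826809

4826809


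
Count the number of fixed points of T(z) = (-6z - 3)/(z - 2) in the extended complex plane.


Step 1: Fixed points satisfy T(z) = z
Step 2: z^2 + 4z + 3 = 0
Step 3: Discriminant = 4^2 - 4*1*3 = 4
Step 4: Number of fixed points = 2

2


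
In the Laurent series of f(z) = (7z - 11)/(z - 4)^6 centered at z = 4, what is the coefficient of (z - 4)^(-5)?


Step 1: Write the numerator in powers of (z - 4): 7z - 11 = 7(z - 4) + (7*4 - 11) = 7(z - 4) + 17
Step 2: Divide by (z - 4)^6: f(z) = 17(z - 4)^(-6) + 7(z - 4)^(-5)
Step 3: This finite sum is the Laurent series of f about z = 4.
Step 4: Coefficient of (z - 4)^(-5) = coefficient of (z - 4) in the re-centred numerator = 7

7


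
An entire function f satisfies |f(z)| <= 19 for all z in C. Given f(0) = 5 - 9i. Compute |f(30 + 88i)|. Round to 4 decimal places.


Step 1: By Liouville's theorem, a bounded entire function is constant.
Step 2: f(z) = f(0) = 5 - 9i for all z.
Step 3: |f(w)| = |5 - 9i| = sqrt(25 + 81)
Step 4: = 10.2956

10.2956
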